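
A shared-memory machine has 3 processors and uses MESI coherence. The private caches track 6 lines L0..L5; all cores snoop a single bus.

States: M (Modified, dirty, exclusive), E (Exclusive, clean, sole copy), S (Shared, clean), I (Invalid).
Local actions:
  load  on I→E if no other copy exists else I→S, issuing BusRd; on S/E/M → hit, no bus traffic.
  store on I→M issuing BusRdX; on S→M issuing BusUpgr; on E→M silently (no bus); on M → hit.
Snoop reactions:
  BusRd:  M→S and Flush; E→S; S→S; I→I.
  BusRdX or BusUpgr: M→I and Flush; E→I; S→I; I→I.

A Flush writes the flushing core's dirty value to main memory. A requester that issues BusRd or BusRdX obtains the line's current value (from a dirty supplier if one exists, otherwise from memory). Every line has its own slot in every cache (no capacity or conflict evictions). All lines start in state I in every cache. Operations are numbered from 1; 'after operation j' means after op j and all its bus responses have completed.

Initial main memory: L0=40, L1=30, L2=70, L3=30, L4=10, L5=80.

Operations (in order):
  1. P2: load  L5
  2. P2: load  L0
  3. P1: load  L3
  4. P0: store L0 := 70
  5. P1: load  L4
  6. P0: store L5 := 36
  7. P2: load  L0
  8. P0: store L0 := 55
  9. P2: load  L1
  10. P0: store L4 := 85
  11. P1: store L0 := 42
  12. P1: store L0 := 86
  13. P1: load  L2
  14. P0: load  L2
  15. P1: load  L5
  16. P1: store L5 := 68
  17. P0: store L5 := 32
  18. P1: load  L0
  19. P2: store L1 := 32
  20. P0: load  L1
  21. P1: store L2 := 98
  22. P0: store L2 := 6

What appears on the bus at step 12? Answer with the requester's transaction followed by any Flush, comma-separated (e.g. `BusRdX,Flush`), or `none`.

  op1 P2: load  L5 → I/I/E on L5; bus BusRd; mem=80
  op2 P2: load  L0 → I/I/E on L0; bus BusRd; mem=40
  op3 P1: load  L3 → I/E/I on L3; bus BusRd; mem=30
  op4 P0: store L0 := 70 → M/I/I on L0; bus BusRdX; mem=40
  op5 P1: load  L4 → I/E/I on L4; bus BusRd; mem=10
  op6 P0: store L5 := 36 → M/I/I on L5; bus BusRdX; mem=80
  op7 P2: load  L0 → S/I/S on L0; bus BusRd Flush; mem=70
  op8 P0: store L0 := 55 → M/I/I on L0; bus BusUpgr; mem=70
  op9 P2: load  L1 → I/I/E on L1; bus BusRd; mem=30
  op10 P0: store L4 := 85 → M/I/I on L4; bus BusRdX; mem=10
  op11 P1: store L0 := 42 → I/M/I on L0; bus BusRdX Flush; mem=55
  op12 P1: store L0 := 86 → I/M/I on L0; bus (none); mem=55
  op13 P1: load  L2 → I/E/I on L2; bus BusRd; mem=70
  op14 P0: load  L2 → S/S/I on L2; bus BusRd; mem=70
  op15 P1: load  L5 → S/S/I on L5; bus BusRd Flush; mem=36
  op16 P1: store L5 := 68 → I/M/I on L5; bus BusUpgr; mem=36
  op17 P0: store L5 := 32 → M/I/I on L5; bus BusRdX Flush; mem=68
  op18 P1: load  L0 → I/M/I on L0; bus (none); mem=55
  op19 P2: store L1 := 32 → I/I/M on L1; bus (none); mem=30
  op20 P0: load  L1 → S/I/S on L1; bus BusRd Flush; mem=32
  op21 P1: store L2 := 98 → I/M/I on L2; bus BusUpgr; mem=70
  op22 P0: store L2 := 6 → M/I/I on L2; bus BusRdX Flush; mem=98

bus = none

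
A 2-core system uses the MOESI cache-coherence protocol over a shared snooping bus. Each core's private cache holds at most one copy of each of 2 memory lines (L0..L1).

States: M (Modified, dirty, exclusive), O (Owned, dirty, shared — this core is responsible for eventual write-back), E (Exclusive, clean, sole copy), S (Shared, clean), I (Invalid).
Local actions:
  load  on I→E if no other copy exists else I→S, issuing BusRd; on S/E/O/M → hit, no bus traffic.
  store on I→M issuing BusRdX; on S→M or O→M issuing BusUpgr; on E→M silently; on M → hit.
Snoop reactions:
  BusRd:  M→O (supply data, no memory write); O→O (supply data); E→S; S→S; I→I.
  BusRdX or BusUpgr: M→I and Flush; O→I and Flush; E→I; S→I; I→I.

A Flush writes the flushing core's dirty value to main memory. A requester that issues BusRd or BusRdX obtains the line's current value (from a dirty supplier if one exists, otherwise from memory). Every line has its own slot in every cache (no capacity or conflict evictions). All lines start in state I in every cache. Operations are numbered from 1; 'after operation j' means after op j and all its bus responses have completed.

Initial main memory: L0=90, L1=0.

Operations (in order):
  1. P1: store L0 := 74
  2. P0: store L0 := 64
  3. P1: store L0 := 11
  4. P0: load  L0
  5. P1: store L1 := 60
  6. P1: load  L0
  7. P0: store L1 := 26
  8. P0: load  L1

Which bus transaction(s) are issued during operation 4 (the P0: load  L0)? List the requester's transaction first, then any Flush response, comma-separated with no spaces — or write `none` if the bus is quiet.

  op1 P1: store L0 := 74 → I/M on L0; bus BusRdX; mem=90
  op2 P0: store L0 := 64 → M/I on L0; bus BusRdX Flush; mem=74
  op3 P1: store L0 := 11 → I/M on L0; bus BusRdX Flush; mem=64
  op4 P0: load  L0 → S/O on L0; bus BusRd; mem=64
  op5 P1: store L1 := 60 → I/M on L1; bus BusRdX; mem=0
  op6 P1: load  L0 → S/O on L0; bus (none); mem=64
  op7 P0: store L1 := 26 → M/I on L1; bus BusRdX Flush; mem=60
  op8 P0: load  L1 → M/I on L1; bus (none); mem=60

bus = BusRd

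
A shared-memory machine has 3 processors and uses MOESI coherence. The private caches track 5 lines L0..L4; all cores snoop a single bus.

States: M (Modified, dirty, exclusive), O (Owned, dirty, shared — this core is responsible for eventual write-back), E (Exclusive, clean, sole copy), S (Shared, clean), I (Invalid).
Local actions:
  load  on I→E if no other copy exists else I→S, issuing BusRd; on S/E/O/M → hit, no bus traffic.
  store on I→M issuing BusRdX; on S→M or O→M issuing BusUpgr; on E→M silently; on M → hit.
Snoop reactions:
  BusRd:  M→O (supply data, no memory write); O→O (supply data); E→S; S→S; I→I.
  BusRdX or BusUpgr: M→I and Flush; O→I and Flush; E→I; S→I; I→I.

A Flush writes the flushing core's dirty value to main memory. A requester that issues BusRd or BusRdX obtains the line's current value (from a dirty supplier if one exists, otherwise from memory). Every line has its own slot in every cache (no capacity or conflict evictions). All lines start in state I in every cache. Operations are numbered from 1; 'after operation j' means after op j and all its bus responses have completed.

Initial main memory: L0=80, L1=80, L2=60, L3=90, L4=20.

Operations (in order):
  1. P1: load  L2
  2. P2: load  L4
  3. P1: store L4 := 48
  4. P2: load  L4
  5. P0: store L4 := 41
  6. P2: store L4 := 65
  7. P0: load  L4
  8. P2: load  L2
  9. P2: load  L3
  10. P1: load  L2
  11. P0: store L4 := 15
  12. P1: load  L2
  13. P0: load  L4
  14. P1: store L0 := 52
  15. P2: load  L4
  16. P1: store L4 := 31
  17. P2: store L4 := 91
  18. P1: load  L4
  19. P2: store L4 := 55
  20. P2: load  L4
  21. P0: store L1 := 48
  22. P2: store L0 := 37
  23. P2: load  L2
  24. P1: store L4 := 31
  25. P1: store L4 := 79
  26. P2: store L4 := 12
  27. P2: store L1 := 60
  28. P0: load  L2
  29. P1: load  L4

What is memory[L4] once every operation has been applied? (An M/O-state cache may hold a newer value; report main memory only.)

1. P1: load  L2  bus=[BusRd]  L2: P0=I P1=E P2=I  mem[L2]=60
2. P2: load  L4  bus=[BusRd]  L4: P0=I P1=I P2=E  mem[L4]=20
3. P1: store L4 := 48  bus=[BusRdX]  L4: P0=I P1=M P2=I  mem[L4]=20
4. P2: load  L4  bus=[BusRd]  L4: P0=I P1=O P2=S  mem[L4]=20
5. P0: store L4 := 41  bus=[BusRdX,Flush]  L4: P0=M P1=I P2=I  mem[L4]=48
6. P2: store L4 := 65  bus=[BusRdX,Flush]  L4: P0=I P1=I P2=M  mem[L4]=41
7. P0: load  L4  bus=[BusRd]  L4: P0=S P1=I P2=O  mem[L4]=41
8. P2: load  L2  bus=[BusRd]  L2: P0=I P1=S P2=S  mem[L2]=60
9. P2: load  L3  bus=[BusRd]  L3: P0=I P1=I P2=E  mem[L3]=90
10. P1: load  L2  bus=[-]  L2: P0=I P1=S P2=S  mem[L2]=60
11. P0: store L4 := 15  bus=[BusUpgr,Flush]  L4: P0=M P1=I P2=I  mem[L4]=65
12. P1: load  L2  bus=[-]  L2: P0=I P1=S P2=S  mem[L2]=60
13. P0: load  L4  bus=[-]  L4: P0=M P1=I P2=I  mem[L4]=65
14. P1: store L0 := 52  bus=[BusRdX]  L0: P0=I P1=M P2=I  mem[L0]=80
15. P2: load  L4  bus=[BusRd]  L4: P0=O P1=I P2=S  mem[L4]=65
16. P1: store L4 := 31  bus=[BusRdX,Flush]  L4: P0=I P1=M P2=I  mem[L4]=15
17. P2: store L4 := 91  bus=[BusRdX,Flush]  L4: P0=I P1=I P2=M  mem[L4]=31
18. P1: load  L4  bus=[BusRd]  L4: P0=I P1=S P2=O  mem[L4]=31
19. P2: store L4 := 55  bus=[BusUpgr]  L4: P0=I P1=I P2=M  mem[L4]=31
20. P2: load  L4  bus=[-]  L4: P0=I P1=I P2=M  mem[L4]=31
21. P0: store L1 := 48  bus=[BusRdX]  L1: P0=M P1=I P2=I  mem[L1]=80
22. P2: store L0 := 37  bus=[BusRdX,Flush]  L0: P0=I P1=I P2=M  mem[L0]=52
23. P2: load  L2  bus=[-]  L2: P0=I P1=S P2=S  mem[L2]=60
24. P1: store L4 := 31  bus=[BusRdX,Flush]  L4: P0=I P1=M P2=I  mem[L4]=55
25. P1: store L4 := 79  bus=[-]  L4: P0=I P1=M P2=I  mem[L4]=55
26. P2: store L4 := 12  bus=[BusRdX,Flush]  L4: P0=I P1=I P2=M  mem[L4]=79
27. P2: store L1 := 60  bus=[BusRdX,Flush]  L1: P0=I P1=I P2=M  mem[L1]=48
28. P0: load  L2  bus=[BusRd]  L2: P0=S P1=S P2=S  mem[L2]=60
29. P1: load  L4  bus=[BusRd]  L4: P0=I P1=S P2=O  mem[L4]=79

memory[L4] = 79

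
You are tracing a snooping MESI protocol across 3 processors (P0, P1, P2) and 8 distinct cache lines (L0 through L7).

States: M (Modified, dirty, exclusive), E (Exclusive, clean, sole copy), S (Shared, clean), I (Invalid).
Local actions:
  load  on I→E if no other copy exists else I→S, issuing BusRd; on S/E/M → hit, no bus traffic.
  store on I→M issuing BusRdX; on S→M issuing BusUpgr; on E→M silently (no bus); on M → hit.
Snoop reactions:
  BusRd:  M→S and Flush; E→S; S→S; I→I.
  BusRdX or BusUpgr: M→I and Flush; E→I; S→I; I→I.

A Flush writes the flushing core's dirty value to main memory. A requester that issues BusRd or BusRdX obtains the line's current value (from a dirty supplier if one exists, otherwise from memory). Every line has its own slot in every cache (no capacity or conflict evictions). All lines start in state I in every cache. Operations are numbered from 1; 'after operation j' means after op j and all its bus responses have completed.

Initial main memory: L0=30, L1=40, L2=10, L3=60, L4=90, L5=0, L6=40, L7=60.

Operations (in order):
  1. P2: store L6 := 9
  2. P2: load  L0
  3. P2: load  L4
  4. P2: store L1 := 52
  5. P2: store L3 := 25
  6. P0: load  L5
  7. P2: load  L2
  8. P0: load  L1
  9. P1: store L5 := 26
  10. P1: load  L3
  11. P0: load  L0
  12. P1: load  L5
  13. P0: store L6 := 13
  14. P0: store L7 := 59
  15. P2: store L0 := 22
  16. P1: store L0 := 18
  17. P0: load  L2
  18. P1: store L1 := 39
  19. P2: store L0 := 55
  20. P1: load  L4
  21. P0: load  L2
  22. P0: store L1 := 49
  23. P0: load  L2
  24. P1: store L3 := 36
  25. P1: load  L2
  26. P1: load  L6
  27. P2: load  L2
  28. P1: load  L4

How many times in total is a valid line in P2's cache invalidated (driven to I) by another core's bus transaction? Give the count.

invalidations = 4

[1] P2: store L6 := 9 | P0:I, P1:I, P2:M(9) | bus: BusRdX
[2] P2: load  L0 | P0:I, P1:I, P2:E(30) | bus: BusRd
[3] P2: load  L4 | P0:I, P1:I, P2:E(90) | bus: BusRd
[4] P2: store L1 := 52 | P0:I, P1:I, P2:M(52) | bus: BusRdX
[5] P2: store L3 := 25 | P0:I, P1:I, P2:M(25) | bus: BusRdX
[6] P0: load  L5 | P0:E(0), P1:I, P2:I | bus: BusRd
[7] P2: load  L2 | P0:I, P1:I, P2:E(10) | bus: BusRd
[8] P0: load  L1 | P0:S(52), P1:I, P2:S(52) | bus: BusRd,Flush
[9] P1: store L5 := 26 | P0:I, P1:M(26), P2:I | bus: BusRdX
[10] P1: load  L3 | P0:I, P1:S(25), P2:S(25) | bus: BusRd,Flush
[11] P0: load  L0 | P0:S(30), P1:I, P2:S(30) | bus: BusRd
[12] P1: load  L5 | P0:I, P1:M(26), P2:I | bus: none
[13] P0: store L6 := 13 | P0:M(13), P1:I, P2:I | bus: BusRdX,Flush
[14] P0: store L7 := 59 | P0:M(59), P1:I, P2:I | bus: BusRdX
[15] P2: store L0 := 22 | P0:I, P1:I, P2:M(22) | bus: BusUpgr
[16] P1: store L0 := 18 | P0:I, P1:M(18), P2:I | bus: BusRdX,Flush
[17] P0: load  L2 | P0:S(10), P1:I, P2:S(10) | bus: BusRd
[18] P1: store L1 := 39 | P0:I, P1:M(39), P2:I | bus: BusRdX
[19] P2: store L0 := 55 | P0:I, P1:I, P2:M(55) | bus: BusRdX,Flush
[20] P1: load  L4 | P0:I, P1:S(90), P2:S(90) | bus: BusRd
[21] P0: load  L2 | P0:S(10), P1:I, P2:S(10) | bus: none
[22] P0: store L1 := 49 | P0:M(49), P1:I, P2:I | bus: BusRdX,Flush
[23] P0: load  L2 | P0:S(10), P1:I, P2:S(10) | bus: none
[24] P1: store L3 := 36 | P0:I, P1:M(36), P2:I | bus: BusUpgr
[25] P1: load  L2 | P0:S(10), P1:S(10), P2:S(10) | bus: BusRd
[26] P1: load  L6 | P0:S(13), P1:S(13), P2:I | bus: BusRd,Flush
[27] P2: load  L2 | P0:S(10), P1:S(10), P2:S(10) | bus: none
[28] P1: load  L4 | P0:I, P1:S(90), P2:S(90) | bus: none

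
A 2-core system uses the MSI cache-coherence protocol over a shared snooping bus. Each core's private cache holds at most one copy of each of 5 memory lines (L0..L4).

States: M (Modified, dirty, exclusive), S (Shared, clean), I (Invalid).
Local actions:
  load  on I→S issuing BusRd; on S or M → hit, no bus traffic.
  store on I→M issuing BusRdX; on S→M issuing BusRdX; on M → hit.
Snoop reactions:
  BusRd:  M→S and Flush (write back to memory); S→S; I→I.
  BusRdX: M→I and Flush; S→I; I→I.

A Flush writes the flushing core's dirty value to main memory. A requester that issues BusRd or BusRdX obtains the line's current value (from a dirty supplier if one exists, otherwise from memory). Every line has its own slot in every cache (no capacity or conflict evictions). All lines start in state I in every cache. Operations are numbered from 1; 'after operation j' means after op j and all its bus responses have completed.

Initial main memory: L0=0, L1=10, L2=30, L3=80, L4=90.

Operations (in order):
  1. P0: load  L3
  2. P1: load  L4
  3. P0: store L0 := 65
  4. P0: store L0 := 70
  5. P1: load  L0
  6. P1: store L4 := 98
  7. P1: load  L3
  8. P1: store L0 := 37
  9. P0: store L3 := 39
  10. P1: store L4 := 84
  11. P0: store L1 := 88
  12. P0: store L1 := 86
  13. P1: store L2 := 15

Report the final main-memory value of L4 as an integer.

step 1: P0: load  L3  ⟶  SI  (L3)  txn=BusRd  M[L3]=80
step 2: P1: load  L4  ⟶  IS  (L4)  txn=BusRd  M[L4]=90
step 3: P0: store L0 := 65  ⟶  MI  (L0)  txn=BusRdX  M[L0]=0
step 4: P0: store L0 := 70  ⟶  MI  (L0)  txn=∅  M[L0]=0
step 5: P1: load  L0  ⟶  SS  (L0)  txn=BusRd+Flush  M[L0]=70
step 6: P1: store L4 := 98  ⟶  IM  (L4)  txn=BusRdX  M[L4]=90
step 7: P1: load  L3  ⟶  SS  (L3)  txn=BusRd  M[L3]=80
step 8: P1: store L0 := 37  ⟶  IM  (L0)  txn=BusRdX  M[L0]=70
step 9: P0: store L3 := 39  ⟶  MI  (L3)  txn=BusRdX  M[L3]=80
step 10: P1: store L4 := 84  ⟶  IM  (L4)  txn=∅  M[L4]=90
step 11: P0: store L1 := 88  ⟶  MI  (L1)  txn=BusRdX  M[L1]=10
step 12: P0: store L1 := 86  ⟶  MI  (L1)  txn=∅  M[L1]=10
step 13: P1: store L2 := 15  ⟶  IM  (L2)  txn=BusRdX  M[L2]=30

memory[L4] = 90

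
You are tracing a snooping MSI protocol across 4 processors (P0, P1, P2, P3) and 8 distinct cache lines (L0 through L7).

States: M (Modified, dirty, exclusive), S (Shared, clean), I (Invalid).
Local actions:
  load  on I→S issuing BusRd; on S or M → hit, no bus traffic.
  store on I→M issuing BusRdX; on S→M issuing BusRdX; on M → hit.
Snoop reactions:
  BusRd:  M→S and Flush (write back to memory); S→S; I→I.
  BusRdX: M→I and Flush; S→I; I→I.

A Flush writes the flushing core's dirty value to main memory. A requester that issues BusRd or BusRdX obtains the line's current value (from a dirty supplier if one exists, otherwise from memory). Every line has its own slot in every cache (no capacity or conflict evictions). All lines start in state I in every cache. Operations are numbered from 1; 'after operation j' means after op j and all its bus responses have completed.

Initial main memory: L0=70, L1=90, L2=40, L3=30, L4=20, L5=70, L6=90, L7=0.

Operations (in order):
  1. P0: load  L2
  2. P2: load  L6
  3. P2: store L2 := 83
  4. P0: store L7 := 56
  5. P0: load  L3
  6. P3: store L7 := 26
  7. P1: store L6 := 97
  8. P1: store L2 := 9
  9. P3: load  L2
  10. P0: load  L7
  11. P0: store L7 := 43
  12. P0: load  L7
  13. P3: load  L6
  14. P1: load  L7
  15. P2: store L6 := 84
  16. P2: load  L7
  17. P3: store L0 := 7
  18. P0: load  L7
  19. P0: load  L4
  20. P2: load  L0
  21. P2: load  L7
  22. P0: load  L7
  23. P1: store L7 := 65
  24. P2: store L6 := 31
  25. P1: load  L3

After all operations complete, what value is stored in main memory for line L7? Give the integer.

  op1 P0: load  L2 → S/I/I/I on L2; bus BusRd; mem=40
  op2 P2: load  L6 → I/I/S/I on L6; bus BusRd; mem=90
  op3 P2: store L2 := 83 → I/I/M/I on L2; bus BusRdX; mem=40
  op4 P0: store L7 := 56 → M/I/I/I on L7; bus BusRdX; mem=0
  op5 P0: load  L3 → S/I/I/I on L3; bus BusRd; mem=30
  op6 P3: store L7 := 26 → I/I/I/M on L7; bus BusRdX Flush; mem=56
  op7 P1: store L6 := 97 → I/M/I/I on L6; bus BusRdX; mem=90
  op8 P1: store L2 := 9 → I/M/I/I on L2; bus BusRdX Flush; mem=83
  op9 P3: load  L2 → I/S/I/S on L2; bus BusRd Flush; mem=9
  op10 P0: load  L7 → S/I/I/S on L7; bus BusRd Flush; mem=26
  op11 P0: store L7 := 43 → M/I/I/I on L7; bus BusRdX; mem=26
  op12 P0: load  L7 → M/I/I/I on L7; bus (none); mem=26
  op13 P3: load  L6 → I/S/I/S on L6; bus BusRd Flush; mem=97
  op14 P1: load  L7 → S/S/I/I on L7; bus BusRd Flush; mem=43
  op15 P2: store L6 := 84 → I/I/M/I on L6; bus BusRdX; mem=97
  op16 P2: load  L7 → S/S/S/I on L7; bus BusRd; mem=43
  op17 P3: store L0 := 7 → I/I/I/M on L0; bus BusRdX; mem=70
  op18 P0: load  L7 → S/S/S/I on L7; bus (none); mem=43
  op19 P0: load  L4 → S/I/I/I on L4; bus BusRd; mem=20
  op20 P2: load  L0 → I/I/S/S on L0; bus BusRd Flush; mem=7
  op21 P2: load  L7 → S/S/S/I on L7; bus (none); mem=43
  op22 P0: load  L7 → S/S/S/I on L7; bus (none); mem=43
  op23 P1: store L7 := 65 → I/M/I/I on L7; bus BusRdX; mem=43
  op24 P2: store L6 := 31 → I/I/M/I on L6; bus (none); mem=97
  op25 P1: load  L3 → S/S/I/I on L3; bus BusRd; mem=30

memory[L7] = 43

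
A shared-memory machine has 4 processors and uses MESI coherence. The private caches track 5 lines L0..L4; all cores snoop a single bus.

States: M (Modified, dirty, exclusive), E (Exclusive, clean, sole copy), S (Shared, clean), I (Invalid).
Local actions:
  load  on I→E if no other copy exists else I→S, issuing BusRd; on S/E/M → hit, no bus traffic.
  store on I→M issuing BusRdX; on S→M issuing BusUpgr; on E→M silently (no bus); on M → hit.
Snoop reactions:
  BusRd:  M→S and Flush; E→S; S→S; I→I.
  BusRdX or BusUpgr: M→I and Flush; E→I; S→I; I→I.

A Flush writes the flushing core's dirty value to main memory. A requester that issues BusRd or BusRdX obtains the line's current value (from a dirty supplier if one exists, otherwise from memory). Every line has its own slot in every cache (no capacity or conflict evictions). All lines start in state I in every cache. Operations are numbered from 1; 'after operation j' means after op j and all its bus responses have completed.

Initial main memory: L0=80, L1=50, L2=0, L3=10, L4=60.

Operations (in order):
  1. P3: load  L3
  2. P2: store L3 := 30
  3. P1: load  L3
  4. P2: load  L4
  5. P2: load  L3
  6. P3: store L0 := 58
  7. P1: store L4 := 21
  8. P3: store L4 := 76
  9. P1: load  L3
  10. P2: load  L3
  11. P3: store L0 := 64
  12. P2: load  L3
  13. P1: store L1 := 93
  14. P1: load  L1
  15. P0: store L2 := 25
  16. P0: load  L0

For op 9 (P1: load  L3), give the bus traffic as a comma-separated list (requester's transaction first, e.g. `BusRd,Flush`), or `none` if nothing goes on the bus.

[1] P3: load  L3 | P0:I, P1:I, P2:I, P3:E(10) | bus: BusRd
[2] P2: store L3 := 30 | P0:I, P1:I, P2:M(30), P3:I | bus: BusRdX
[3] P1: load  L3 | P0:I, P1:S(30), P2:S(30), P3:I | bus: BusRd,Flush
[4] P2: load  L4 | P0:I, P1:I, P2:E(60), P3:I | bus: BusRd
[5] P2: load  L3 | P0:I, P1:S(30), P2:S(30), P3:I | bus: none
[6] P3: store L0 := 58 | P0:I, P1:I, P2:I, P3:M(58) | bus: BusRdX
[7] P1: store L4 := 21 | P0:I, P1:M(21), P2:I, P3:I | bus: BusRdX
[8] P3: store L4 := 76 | P0:I, P1:I, P2:I, P3:M(76) | bus: BusRdX,Flush
[9] P1: load  L3 | P0:I, P1:S(30), P2:S(30), P3:I | bus: none
[10] P2: load  L3 | P0:I, P1:S(30), P2:S(30), P3:I | bus: none
[11] P3: store L0 := 64 | P0:I, P1:I, P2:I, P3:M(64) | bus: none
[12] P2: load  L3 | P0:I, P1:S(30), P2:S(30), P3:I | bus: none
[13] P1: store L1 := 93 | P0:I, P1:M(93), P2:I, P3:I | bus: BusRdX
[14] P1: load  L1 | P0:I, P1:M(93), P2:I, P3:I | bus: none
[15] P0: store L2 := 25 | P0:M(25), P1:I, P2:I, P3:I | bus: BusRdX
[16] P0: load  L0 | P0:S(64), P1:I, P2:I, P3:S(64) | bus: BusRd,Flush

bus = none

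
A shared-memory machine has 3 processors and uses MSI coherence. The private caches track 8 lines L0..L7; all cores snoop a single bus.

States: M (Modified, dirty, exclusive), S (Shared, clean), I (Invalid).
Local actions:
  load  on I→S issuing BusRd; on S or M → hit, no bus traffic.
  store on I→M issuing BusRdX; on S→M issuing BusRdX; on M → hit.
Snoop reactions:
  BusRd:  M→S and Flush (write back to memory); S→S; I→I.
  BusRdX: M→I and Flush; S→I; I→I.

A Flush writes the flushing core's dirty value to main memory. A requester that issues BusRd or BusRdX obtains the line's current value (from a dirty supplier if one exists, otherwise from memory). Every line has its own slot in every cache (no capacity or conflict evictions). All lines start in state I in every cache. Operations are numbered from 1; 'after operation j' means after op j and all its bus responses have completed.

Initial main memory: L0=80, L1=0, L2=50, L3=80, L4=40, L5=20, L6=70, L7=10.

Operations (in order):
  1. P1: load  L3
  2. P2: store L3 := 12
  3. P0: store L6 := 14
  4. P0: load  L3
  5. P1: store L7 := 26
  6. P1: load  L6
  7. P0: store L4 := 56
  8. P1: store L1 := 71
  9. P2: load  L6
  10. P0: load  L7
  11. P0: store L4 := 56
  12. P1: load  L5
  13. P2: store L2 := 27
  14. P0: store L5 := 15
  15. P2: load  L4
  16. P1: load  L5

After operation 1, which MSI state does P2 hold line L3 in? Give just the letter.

state = I

[1] P1: load  L3 | P0:I, P1:S(80), P2:I | bus: BusRd
[2] P2: store L3 := 12 | P0:I, P1:I, P2:M(12) | bus: BusRdX
[3] P0: store L6 := 14 | P0:M(14), P1:I, P2:I | bus: BusRdX
[4] P0: load  L3 | P0:S(12), P1:I, P2:S(12) | bus: BusRd,Flush
[5] P1: store L7 := 26 | P0:I, P1:M(26), P2:I | bus: BusRdX
[6] P1: load  L6 | P0:S(14), P1:S(14), P2:I | bus: BusRd,Flush
[7] P0: store L4 := 56 | P0:M(56), P1:I, P2:I | bus: BusRdX
[8] P1: store L1 := 71 | P0:I, P1:M(71), P2:I | bus: BusRdX
[9] P2: load  L6 | P0:S(14), P1:S(14), P2:S(14) | bus: BusRd
[10] P0: load  L7 | P0:S(26), P1:S(26), P2:I | bus: BusRd,Flush
[11] P0: store L4 := 56 | P0:M(56), P1:I, P2:I | bus: none
[12] P1: load  L5 | P0:I, P1:S(20), P2:I | bus: BusRd
[13] P2: store L2 := 27 | P0:I, P1:I, P2:M(27) | bus: BusRdX
[14] P0: store L5 := 15 | P0:M(15), P1:I, P2:I | bus: BusRdX
[15] P2: load  L4 | P0:S(56), P1:I, P2:S(56) | bus: BusRd,Flush
[16] P1: load  L5 | P0:S(15), P1:S(15), P2:I | bus: BusRd,Flush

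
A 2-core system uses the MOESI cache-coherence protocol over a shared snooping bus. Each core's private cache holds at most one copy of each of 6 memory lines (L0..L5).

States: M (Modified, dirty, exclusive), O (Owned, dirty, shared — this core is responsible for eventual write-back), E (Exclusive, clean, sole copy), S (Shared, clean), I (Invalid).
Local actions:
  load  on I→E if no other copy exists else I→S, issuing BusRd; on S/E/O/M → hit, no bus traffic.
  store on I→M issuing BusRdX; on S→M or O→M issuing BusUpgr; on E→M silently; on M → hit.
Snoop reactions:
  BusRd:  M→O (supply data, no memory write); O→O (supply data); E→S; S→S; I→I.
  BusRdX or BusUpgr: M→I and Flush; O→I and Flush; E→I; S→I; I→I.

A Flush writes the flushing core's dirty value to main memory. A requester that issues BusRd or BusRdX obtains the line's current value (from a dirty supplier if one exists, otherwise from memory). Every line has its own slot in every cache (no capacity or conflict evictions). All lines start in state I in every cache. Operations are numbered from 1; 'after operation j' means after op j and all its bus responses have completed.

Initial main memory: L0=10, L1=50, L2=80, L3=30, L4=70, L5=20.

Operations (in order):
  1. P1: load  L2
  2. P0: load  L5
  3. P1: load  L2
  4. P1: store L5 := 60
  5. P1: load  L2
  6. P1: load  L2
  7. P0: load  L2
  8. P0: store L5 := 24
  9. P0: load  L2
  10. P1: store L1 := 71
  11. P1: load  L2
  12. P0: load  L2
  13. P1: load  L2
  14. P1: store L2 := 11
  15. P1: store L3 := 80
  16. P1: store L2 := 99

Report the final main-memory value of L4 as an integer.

memory[L4] = 70

step 1: P1: load  L2  ⟶  IE  (L2)  txn=BusRd  M[L2]=80
step 2: P0: load  L5  ⟶  EI  (L5)  txn=BusRd  M[L5]=20
step 3: P1: load  L2  ⟶  IE  (L2)  txn=∅  M[L2]=80
step 4: P1: store L5 := 60  ⟶  IM  (L5)  txn=BusRdX  M[L5]=20
step 5: P1: load  L2  ⟶  IE  (L2)  txn=∅  M[L2]=80
step 6: P1: load  L2  ⟶  IE  (L2)  txn=∅  M[L2]=80
step 7: P0: load  L2  ⟶  SS  (L2)  txn=BusRd  M[L2]=80
step 8: P0: store L5 := 24  ⟶  MI  (L5)  txn=BusRdX+Flush  M[L5]=60
step 9: P0: load  L2  ⟶  SS  (L2)  txn=∅  M[L2]=80
step 10: P1: store L1 := 71  ⟶  IM  (L1)  txn=BusRdX  M[L1]=50
step 11: P1: load  L2  ⟶  SS  (L2)  txn=∅  M[L2]=80
step 12: P0: load  L2  ⟶  SS  (L2)  txn=∅  M[L2]=80
step 13: P1: load  L2  ⟶  SS  (L2)  txn=∅  M[L2]=80
step 14: P1: store L2 := 11  ⟶  IM  (L2)  txn=BusUpgr  M[L2]=80
step 15: P1: store L3 := 80  ⟶  IM  (L3)  txn=BusRdX  M[L3]=30
step 16: P1: store L2 := 99  ⟶  IM  (L2)  txn=∅  M[L2]=80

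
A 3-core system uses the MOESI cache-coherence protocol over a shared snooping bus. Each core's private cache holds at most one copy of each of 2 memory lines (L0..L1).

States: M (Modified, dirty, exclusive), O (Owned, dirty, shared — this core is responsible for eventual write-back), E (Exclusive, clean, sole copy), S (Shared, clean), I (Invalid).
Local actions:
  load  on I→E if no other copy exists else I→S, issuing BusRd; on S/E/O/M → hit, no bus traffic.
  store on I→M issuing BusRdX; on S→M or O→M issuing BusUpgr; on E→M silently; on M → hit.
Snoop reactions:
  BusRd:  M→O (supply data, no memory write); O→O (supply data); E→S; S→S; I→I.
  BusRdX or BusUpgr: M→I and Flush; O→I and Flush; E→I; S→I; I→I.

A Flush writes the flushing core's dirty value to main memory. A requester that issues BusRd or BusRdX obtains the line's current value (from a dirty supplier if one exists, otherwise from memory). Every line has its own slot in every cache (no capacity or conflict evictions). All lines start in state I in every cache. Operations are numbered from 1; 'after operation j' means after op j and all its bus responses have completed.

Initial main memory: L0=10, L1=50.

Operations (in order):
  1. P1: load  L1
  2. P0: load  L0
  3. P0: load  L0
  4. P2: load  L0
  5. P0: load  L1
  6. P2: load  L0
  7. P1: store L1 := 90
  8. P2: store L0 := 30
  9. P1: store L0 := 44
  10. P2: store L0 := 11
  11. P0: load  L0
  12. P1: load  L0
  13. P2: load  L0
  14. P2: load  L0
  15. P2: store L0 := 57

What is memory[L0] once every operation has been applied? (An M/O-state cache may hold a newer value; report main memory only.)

1. P1: load  L1  bus=[BusRd]  L1: P0=I P1=E P2=I  mem[L1]=50
2. P0: load  L0  bus=[BusRd]  L0: P0=E P1=I P2=I  mem[L0]=10
3. P0: load  L0  bus=[-]  L0: P0=E P1=I P2=I  mem[L0]=10
4. P2: load  L0  bus=[BusRd]  L0: P0=S P1=I P2=S  mem[L0]=10
5. P0: load  L1  bus=[BusRd]  L1: P0=S P1=S P2=I  mem[L1]=50
6. P2: load  L0  bus=[-]  L0: P0=S P1=I P2=S  mem[L0]=10
7. P1: store L1 := 90  bus=[BusUpgr]  L1: P0=I P1=M P2=I  mem[L1]=50
8. P2: store L0 := 30  bus=[BusUpgr]  L0: P0=I P1=I P2=M  mem[L0]=10
9. P1: store L0 := 44  bus=[BusRdX,Flush]  L0: P0=I P1=M P2=I  mem[L0]=30
10. P2: store L0 := 11  bus=[BusRdX,Flush]  L0: P0=I P1=I P2=M  mem[L0]=44
11. P0: load  L0  bus=[BusRd]  L0: P0=S P1=I P2=O  mem[L0]=44
12. P1: load  L0  bus=[BusRd]  L0: P0=S P1=S P2=O  mem[L0]=44
13. P2: load  L0  bus=[-]  L0: P0=S P1=S P2=O  mem[L0]=44
14. P2: load  L0  bus=[-]  L0: P0=S P1=S P2=O  mem[L0]=44
15. P2: store L0 := 57  bus=[BusUpgr]  L0: P0=I P1=I P2=M  mem[L0]=44

memory[L0] = 44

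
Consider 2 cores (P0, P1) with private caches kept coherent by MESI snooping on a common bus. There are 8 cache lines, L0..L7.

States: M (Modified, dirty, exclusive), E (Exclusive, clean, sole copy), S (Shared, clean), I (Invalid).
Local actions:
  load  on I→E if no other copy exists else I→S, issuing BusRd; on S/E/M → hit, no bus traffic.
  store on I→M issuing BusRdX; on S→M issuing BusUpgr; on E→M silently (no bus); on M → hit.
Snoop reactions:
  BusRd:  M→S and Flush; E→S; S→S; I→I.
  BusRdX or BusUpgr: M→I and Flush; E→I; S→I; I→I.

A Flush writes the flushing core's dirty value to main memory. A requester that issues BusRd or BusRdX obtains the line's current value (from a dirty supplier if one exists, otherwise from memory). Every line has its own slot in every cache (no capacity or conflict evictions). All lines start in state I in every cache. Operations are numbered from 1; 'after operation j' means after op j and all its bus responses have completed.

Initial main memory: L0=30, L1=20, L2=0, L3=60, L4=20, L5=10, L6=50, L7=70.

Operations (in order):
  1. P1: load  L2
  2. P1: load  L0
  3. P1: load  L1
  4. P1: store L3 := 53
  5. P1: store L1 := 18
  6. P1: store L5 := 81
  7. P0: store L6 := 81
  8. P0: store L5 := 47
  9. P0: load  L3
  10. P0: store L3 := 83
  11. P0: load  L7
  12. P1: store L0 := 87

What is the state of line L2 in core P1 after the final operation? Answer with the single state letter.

step 1: P1: load  L2  ⟶  IE  (L2)  txn=BusRd  M[L2]=0
step 2: P1: load  L0  ⟶  IE  (L0)  txn=BusRd  M[L0]=30
step 3: P1: load  L1  ⟶  IE  (L1)  txn=BusRd  M[L1]=20
step 4: P1: store L3 := 53  ⟶  IM  (L3)  txn=BusRdX  M[L3]=60
step 5: P1: store L1 := 18  ⟶  IM  (L1)  txn=∅  M[L1]=20
step 6: P1: store L5 := 81  ⟶  IM  (L5)  txn=BusRdX  M[L5]=10
step 7: P0: store L6 := 81  ⟶  MI  (L6)  txn=BusRdX  M[L6]=50
step 8: P0: store L5 := 47  ⟶  MI  (L5)  txn=BusRdX+Flush  M[L5]=81
step 9: P0: load  L3  ⟶  SS  (L3)  txn=BusRd+Flush  M[L3]=53
step 10: P0: store L3 := 83  ⟶  MI  (L3)  txn=BusUpgr  M[L3]=53
step 11: P0: load  L7  ⟶  EI  (L7)  txn=BusRd  M[L7]=70
step 12: P1: store L0 := 87  ⟶  IM  (L0)  txn=∅  M[L0]=30

state = E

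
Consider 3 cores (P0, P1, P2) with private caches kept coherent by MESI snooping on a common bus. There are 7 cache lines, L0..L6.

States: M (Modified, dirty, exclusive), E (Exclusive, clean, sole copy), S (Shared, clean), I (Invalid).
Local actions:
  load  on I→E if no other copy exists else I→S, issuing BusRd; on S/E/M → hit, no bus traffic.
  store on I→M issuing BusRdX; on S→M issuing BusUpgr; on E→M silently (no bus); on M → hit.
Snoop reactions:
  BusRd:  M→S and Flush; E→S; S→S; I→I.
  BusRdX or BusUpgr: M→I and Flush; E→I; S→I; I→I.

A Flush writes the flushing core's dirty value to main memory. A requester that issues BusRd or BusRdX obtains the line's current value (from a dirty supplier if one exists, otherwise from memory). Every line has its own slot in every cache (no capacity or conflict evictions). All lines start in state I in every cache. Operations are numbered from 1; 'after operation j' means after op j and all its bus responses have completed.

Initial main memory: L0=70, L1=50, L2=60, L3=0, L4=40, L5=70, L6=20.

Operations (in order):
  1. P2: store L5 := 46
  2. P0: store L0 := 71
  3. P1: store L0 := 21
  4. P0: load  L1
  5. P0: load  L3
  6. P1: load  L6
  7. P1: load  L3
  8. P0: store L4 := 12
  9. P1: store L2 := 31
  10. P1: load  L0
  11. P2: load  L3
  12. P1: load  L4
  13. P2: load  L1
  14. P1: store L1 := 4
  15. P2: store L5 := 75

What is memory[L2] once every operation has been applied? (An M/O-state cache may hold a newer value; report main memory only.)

memory[L2] = 60

  op1 P2: store L5 := 46 → I/I/M on L5; bus BusRdX; mem=70
  op2 P0: store L0 := 71 → M/I/I on L0; bus BusRdX; mem=70
  op3 P1: store L0 := 21 → I/M/I on L0; bus BusRdX Flush; mem=71
  op4 P0: load  L1 → E/I/I on L1; bus BusRd; mem=50
  op5 P0: load  L3 → E/I/I on L3; bus BusRd; mem=0
  op6 P1: load  L6 → I/E/I on L6; bus BusRd; mem=20
  op7 P1: load  L3 → S/S/I on L3; bus BusRd; mem=0
  op8 P0: store L4 := 12 → M/I/I on L4; bus BusRdX; mem=40
  op9 P1: store L2 := 31 → I/M/I on L2; bus BusRdX; mem=60
  op10 P1: load  L0 → I/M/I on L0; bus (none); mem=71
  op11 P2: load  L3 → S/S/S on L3; bus BusRd; mem=0
  op12 P1: load  L4 → S/S/I on L4; bus BusRd Flush; mem=12
  op13 P2: load  L1 → S/I/S on L1; bus BusRd; mem=50
  op14 P1: store L1 := 4 → I/M/I on L1; bus BusRdX; mem=50
  op15 P2: store L5 := 75 → I/I/M on L5; bus (none); mem=70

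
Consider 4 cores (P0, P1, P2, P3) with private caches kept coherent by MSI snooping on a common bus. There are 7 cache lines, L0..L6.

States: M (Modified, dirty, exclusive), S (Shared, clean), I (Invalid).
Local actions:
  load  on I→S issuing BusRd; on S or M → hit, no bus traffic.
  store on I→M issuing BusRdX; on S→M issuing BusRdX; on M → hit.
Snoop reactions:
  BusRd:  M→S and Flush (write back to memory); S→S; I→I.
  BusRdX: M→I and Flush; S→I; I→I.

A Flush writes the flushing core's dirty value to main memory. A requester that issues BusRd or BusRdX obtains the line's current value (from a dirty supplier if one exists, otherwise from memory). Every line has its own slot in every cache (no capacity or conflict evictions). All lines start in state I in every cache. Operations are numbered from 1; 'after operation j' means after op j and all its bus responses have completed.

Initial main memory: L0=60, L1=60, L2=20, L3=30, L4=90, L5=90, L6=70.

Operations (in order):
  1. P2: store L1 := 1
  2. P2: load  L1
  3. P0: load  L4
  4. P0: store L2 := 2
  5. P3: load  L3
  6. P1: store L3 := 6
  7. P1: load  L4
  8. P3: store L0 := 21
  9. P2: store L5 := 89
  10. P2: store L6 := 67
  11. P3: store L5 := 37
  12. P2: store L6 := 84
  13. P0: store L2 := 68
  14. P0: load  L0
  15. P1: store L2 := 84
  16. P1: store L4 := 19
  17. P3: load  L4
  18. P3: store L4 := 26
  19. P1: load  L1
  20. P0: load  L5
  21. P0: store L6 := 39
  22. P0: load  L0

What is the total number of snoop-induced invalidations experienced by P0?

invalidations = 2

[1] P2: store L1 := 1 | P0:I, P1:I, P2:M(1), P3:I | bus: BusRdX
[2] P2: load  L1 | P0:I, P1:I, P2:M(1), P3:I | bus: none
[3] P0: load  L4 | P0:S(90), P1:I, P2:I, P3:I | bus: BusRd
[4] P0: store L2 := 2 | P0:M(2), P1:I, P2:I, P3:I | bus: BusRdX
[5] P3: load  L3 | P0:I, P1:I, P2:I, P3:S(30) | bus: BusRd
[6] P1: store L3 := 6 | P0:I, P1:M(6), P2:I, P3:I | bus: BusRdX
[7] P1: load  L4 | P0:S(90), P1:S(90), P2:I, P3:I | bus: BusRd
[8] P3: store L0 := 21 | P0:I, P1:I, P2:I, P3:M(21) | bus: BusRdX
[9] P2: store L5 := 89 | P0:I, P1:I, P2:M(89), P3:I | bus: BusRdX
[10] P2: store L6 := 67 | P0:I, P1:I, P2:M(67), P3:I | bus: BusRdX
[11] P3: store L5 := 37 | P0:I, P1:I, P2:I, P3:M(37) | bus: BusRdX,Flush
[12] P2: store L6 := 84 | P0:I, P1:I, P2:M(84), P3:I | bus: none
[13] P0: store L2 := 68 | P0:M(68), P1:I, P2:I, P3:I | bus: none
[14] P0: load  L0 | P0:S(21), P1:I, P2:I, P3:S(21) | bus: BusRd,Flush
[15] P1: store L2 := 84 | P0:I, P1:M(84), P2:I, P3:I | bus: BusRdX,Flush
[16] P1: store L4 := 19 | P0:I, P1:M(19), P2:I, P3:I | bus: BusRdX
[17] P3: load  L4 | P0:I, P1:S(19), P2:I, P3:S(19) | bus: BusRd,Flush
[18] P3: store L4 := 26 | P0:I, P1:I, P2:I, P3:M(26) | bus: BusRdX
[19] P1: load  L1 | P0:I, P1:S(1), P2:S(1), P3:I | bus: BusRd,Flush
[20] P0: load  L5 | P0:S(37), P1:I, P2:I, P3:S(37) | bus: BusRd,Flush
[21] P0: store L6 := 39 | P0:M(39), P1:I, P2:I, P3:I | bus: BusRdX,Flush
[22] P0: load  L0 | P0:S(21), P1:I, P2:I, P3:S(21) | bus: none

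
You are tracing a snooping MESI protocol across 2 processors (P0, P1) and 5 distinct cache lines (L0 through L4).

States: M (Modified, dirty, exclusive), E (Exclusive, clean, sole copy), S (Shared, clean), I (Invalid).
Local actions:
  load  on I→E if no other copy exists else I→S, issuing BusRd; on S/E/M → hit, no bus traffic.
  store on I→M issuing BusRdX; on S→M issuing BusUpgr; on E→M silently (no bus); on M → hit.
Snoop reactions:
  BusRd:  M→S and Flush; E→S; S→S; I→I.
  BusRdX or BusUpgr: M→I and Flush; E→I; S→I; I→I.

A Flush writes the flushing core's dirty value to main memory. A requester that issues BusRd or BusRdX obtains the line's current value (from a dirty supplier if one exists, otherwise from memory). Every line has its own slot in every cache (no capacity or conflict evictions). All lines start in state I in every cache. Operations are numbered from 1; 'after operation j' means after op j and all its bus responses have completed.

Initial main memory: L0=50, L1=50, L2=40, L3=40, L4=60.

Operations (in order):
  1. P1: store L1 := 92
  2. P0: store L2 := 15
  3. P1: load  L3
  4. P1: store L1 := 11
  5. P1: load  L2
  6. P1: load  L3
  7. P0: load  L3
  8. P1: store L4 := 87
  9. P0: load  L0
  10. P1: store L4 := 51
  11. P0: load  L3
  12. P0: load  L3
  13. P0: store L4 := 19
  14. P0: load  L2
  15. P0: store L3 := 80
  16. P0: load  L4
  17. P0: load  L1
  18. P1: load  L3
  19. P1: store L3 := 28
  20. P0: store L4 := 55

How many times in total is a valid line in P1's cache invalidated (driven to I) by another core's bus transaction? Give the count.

invalidations = 2

  op1 P1: store L1 := 92 → I/M on L1; bus BusRdX; mem=50
  op2 P0: store L2 := 15 → M/I on L2; bus BusRdX; mem=40
  op3 P1: load  L3 → I/E on L3; bus BusRd; mem=40
  op4 P1: store L1 := 11 → I/M on L1; bus (none); mem=50
  op5 P1: load  L2 → S/S on L2; bus BusRd Flush; mem=15
  op6 P1: load  L3 → I/E on L3; bus (none); mem=40
  op7 P0: load  L3 → S/S on L3; bus BusRd; mem=40
  op8 P1: store L4 := 87 → I/M on L4; bus BusRdX; mem=60
  op9 P0: load  L0 → E/I on L0; bus BusRd; mem=50
  op10 P1: store L4 := 51 → I/M on L4; bus (none); mem=60
  op11 P0: load  L3 → S/S on L3; bus (none); mem=40
  op12 P0: load  L3 → S/S on L3; bus (none); mem=40
  op13 P0: store L4 := 19 → M/I on L4; bus BusRdX Flush; mem=51
  op14 P0: load  L2 → S/S on L2; bus (none); mem=15
  op15 P0: store L3 := 80 → M/I on L3; bus BusUpgr; mem=40
  op16 P0: load  L4 → M/I on L4; bus (none); mem=51
  op17 P0: load  L1 → S/S on L1; bus BusRd Flush; mem=11
  op18 P1: load  L3 → S/S on L3; bus BusRd Flush; mem=80
  op19 P1: store L3 := 28 → I/M on L3; bus BusUpgr; mem=80
  op20 P0: store L4 := 55 → M/I on L4; bus (none); mem=51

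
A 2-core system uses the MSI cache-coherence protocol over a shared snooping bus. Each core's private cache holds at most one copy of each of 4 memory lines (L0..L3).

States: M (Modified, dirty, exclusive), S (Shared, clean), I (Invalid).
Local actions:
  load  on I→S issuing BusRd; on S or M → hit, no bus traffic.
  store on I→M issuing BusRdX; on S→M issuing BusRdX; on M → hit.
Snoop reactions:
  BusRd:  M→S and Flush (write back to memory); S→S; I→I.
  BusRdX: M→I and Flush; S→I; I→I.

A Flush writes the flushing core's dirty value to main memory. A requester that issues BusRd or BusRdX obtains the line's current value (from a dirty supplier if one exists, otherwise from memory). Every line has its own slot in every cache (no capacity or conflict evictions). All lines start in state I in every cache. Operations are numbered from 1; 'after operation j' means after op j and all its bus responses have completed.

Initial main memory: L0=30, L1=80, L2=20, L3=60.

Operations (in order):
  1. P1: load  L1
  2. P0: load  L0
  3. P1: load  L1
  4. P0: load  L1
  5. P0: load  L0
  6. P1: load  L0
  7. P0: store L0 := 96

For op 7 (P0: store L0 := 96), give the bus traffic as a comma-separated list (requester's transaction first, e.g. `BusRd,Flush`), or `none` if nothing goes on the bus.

step 1: P1: load  L1  ⟶  IS  (L1)  txn=BusRd  M[L1]=80
step 2: P0: load  L0  ⟶  SI  (L0)  txn=BusRd  M[L0]=30
step 3: P1: load  L1  ⟶  IS  (L1)  txn=∅  M[L1]=80
step 4: P0: load  L1  ⟶  SS  (L1)  txn=BusRd  M[L1]=80
step 5: P0: load  L0  ⟶  SI  (L0)  txn=∅  M[L0]=30
step 6: P1: load  L0  ⟶  SS  (L0)  txn=BusRd  M[L0]=30
step 7: P0: store L0 := 96  ⟶  MI  (L0)  txn=BusRdX  M[L0]=30

bus = BusRdX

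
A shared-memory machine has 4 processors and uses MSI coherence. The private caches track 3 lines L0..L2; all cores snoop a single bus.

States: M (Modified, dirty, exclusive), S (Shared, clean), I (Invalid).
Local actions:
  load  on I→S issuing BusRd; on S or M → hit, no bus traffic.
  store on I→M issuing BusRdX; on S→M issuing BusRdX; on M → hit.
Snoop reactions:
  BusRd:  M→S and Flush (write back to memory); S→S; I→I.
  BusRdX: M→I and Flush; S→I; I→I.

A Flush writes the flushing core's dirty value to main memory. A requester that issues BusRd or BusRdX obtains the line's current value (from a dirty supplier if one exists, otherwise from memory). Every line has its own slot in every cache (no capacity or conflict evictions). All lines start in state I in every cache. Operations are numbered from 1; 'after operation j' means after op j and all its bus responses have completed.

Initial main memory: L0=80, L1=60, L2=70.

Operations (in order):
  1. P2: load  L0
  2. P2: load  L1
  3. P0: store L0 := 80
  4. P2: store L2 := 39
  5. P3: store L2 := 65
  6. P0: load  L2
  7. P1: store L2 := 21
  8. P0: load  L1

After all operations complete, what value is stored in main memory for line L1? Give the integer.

step 1: P2: load  L0  ⟶  IISI  (L0)  txn=BusRd  M[L0]=80
step 2: P2: load  L1  ⟶  IISI  (L1)  txn=BusRd  M[L1]=60
step 3: P0: store L0 := 80  ⟶  MIII  (L0)  txn=BusRdX  M[L0]=80
step 4: P2: store L2 := 39  ⟶  IIMI  (L2)  txn=BusRdX  M[L2]=70
step 5: P3: store L2 := 65  ⟶  IIIM  (L2)  txn=BusRdX+Flush  M[L2]=39
step 6: P0: load  L2  ⟶  SIIS  (L2)  txn=BusRd+Flush  M[L2]=65
step 7: P1: store L2 := 21  ⟶  IMII  (L2)  txn=BusRdX  M[L2]=65
step 8: P0: load  L1  ⟶  SISI  (L1)  txn=BusRd  M[L1]=60

memory[L1] = 60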